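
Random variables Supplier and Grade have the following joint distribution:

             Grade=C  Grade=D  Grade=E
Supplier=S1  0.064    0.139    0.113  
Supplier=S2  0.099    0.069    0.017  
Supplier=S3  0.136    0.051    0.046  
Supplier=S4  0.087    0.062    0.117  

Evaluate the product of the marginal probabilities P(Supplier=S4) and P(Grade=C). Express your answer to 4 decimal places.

0.1027

P(Supplier=S4) = 0.087 + 0.062 + 0.117 = 0.266.
P(Grade=C) = 0.064 + 0.099 + 0.136 + 0.087 = 0.386.
Product: 0.266 × 0.386 = 0.1027.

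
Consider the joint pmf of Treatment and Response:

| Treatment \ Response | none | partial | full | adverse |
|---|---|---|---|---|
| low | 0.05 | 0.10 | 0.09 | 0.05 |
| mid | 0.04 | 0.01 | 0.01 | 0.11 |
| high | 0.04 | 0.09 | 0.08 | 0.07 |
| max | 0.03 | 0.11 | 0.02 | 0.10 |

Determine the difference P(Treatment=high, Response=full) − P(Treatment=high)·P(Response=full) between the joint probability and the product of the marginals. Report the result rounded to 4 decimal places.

P(Treatment=high) = 0.04 + 0.09 + 0.08 + 0.07 = 0.28.
P(Response=full) = 0.09 + 0.01 + 0.08 + 0.02 = 0.20.
P(Treatment=high, Response=full) − P(Treatment=high)P(Response=full) = 0.08 − 0.28×0.20 = 0.0240.

0.0240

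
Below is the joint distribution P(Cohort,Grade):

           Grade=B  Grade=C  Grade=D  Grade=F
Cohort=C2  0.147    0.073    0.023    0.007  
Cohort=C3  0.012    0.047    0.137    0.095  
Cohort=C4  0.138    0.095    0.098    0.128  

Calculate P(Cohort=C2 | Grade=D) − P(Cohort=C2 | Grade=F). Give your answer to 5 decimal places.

P(Grade=D) = 0.023 + 0.137 + 0.098 = 0.258; P(Cohort=C2 | Grade=D) = 0.023/0.258 = 0.089147.
P(Grade=F) = 0.007 + 0.095 + 0.128 = 0.230; P(Cohort=C2 | Grade=F) = 0.007/0.230 = 0.030435.
Difference = 0.05871.

0.05871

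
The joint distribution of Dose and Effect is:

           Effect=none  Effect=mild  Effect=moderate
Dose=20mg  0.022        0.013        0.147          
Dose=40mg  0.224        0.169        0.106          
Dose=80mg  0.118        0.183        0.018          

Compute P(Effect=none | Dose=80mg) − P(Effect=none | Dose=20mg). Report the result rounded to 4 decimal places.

0.2490

P(Dose=80mg) = 0.118 + 0.183 + 0.018 = 0.319; P(Effect=none | Dose=80mg) = 0.118/0.319 = 0.36991.
P(Dose=20mg) = 0.022 + 0.013 + 0.147 = 0.182; P(Effect=none | Dose=20mg) = 0.022/0.182 = 0.12088.
Difference = 0.2490.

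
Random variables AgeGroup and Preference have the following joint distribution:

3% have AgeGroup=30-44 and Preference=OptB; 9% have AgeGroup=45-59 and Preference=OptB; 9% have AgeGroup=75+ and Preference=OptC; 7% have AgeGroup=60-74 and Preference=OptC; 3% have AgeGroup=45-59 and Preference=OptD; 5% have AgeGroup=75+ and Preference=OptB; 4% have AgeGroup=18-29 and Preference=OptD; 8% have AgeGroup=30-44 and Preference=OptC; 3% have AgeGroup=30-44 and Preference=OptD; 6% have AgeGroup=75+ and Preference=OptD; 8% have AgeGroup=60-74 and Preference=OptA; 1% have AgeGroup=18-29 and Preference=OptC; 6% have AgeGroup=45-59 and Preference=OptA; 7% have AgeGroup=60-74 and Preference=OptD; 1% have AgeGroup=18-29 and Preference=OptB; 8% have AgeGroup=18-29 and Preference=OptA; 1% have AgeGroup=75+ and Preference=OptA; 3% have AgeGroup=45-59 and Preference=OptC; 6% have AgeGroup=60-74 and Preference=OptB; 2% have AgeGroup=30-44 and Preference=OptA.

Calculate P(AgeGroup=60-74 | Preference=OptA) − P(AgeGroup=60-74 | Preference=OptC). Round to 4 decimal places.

0.0700

P(Preference=OptA) = 0.08 + 0.02 + 0.06 + 0.08 + 0.01 = 0.25; P(AgeGroup=60-74 | Preference=OptA) = 0.08/0.25 = 0.32000.
P(Preference=OptC) = 0.01 + 0.08 + 0.03 + 0.07 + 0.09 = 0.28; P(AgeGroup=60-74 | Preference=OptC) = 0.07/0.28 = 0.25000.
Difference = 0.0700.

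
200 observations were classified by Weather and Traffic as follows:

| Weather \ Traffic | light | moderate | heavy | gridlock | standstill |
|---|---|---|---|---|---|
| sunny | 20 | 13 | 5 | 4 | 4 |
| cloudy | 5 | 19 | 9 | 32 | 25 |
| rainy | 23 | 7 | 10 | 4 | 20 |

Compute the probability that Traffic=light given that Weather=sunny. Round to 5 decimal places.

Total with Weather=sunny: 20 + 13 + 5 + 4 + 4 = 46.
P(Traffic=light | Weather=sunny) = 20/46 = 0.43478.

0.43478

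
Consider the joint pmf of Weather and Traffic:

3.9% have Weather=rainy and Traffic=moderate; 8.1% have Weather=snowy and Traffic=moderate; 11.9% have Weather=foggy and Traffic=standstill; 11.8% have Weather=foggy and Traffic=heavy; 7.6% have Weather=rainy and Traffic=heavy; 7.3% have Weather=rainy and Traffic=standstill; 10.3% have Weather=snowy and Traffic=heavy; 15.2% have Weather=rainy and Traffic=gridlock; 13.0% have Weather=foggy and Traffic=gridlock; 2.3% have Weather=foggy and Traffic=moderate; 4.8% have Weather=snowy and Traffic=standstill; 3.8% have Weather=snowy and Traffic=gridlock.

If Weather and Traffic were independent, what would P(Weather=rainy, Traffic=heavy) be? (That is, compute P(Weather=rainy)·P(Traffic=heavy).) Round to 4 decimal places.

P(Weather=rainy) = 0.039 + 0.076 + 0.152 + 0.073 = 0.340.
P(Traffic=heavy) = 0.076 + 0.103 + 0.118 = 0.297.
Product: 0.340 × 0.297 = 0.1010.

0.1010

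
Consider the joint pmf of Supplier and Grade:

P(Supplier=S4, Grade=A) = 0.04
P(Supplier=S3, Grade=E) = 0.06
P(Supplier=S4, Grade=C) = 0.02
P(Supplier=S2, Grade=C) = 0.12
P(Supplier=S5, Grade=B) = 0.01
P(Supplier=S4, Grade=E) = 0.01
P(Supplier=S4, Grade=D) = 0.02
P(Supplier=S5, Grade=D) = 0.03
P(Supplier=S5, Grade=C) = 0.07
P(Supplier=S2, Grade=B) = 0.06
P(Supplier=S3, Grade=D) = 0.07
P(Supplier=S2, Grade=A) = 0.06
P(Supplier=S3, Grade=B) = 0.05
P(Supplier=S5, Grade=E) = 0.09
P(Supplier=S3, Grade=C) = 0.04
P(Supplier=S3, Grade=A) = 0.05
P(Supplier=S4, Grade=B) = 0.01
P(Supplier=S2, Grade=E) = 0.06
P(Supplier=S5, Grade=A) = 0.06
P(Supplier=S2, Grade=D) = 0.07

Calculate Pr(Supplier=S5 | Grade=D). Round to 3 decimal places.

0.158

P(Grade=D) = 0.07 + 0.07 + 0.02 + 0.03 = 0.19.
P(Supplier=S5 | Grade=D) = 0.03/0.19 = 0.158.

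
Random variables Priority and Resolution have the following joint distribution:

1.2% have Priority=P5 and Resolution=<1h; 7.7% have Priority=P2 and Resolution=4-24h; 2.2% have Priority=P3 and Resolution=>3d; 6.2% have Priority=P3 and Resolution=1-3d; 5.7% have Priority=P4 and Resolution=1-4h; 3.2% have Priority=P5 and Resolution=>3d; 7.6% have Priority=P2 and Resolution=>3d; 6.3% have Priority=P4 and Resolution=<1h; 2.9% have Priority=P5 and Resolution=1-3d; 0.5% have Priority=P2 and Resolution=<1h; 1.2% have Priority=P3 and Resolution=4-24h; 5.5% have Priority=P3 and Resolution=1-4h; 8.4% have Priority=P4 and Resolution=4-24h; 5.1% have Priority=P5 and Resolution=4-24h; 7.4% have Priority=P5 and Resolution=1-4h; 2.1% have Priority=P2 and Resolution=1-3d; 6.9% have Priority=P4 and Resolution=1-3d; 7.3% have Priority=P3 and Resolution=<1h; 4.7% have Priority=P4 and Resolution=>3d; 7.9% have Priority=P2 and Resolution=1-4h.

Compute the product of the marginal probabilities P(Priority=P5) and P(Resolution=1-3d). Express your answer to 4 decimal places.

P(Priority=P5) = 0.012 + 0.074 + 0.051 + 0.029 + 0.032 = 0.198.
P(Resolution=1-3d) = 0.021 + 0.062 + 0.069 + 0.029 = 0.181.
Product: 0.198 × 0.181 = 0.0358.

0.0358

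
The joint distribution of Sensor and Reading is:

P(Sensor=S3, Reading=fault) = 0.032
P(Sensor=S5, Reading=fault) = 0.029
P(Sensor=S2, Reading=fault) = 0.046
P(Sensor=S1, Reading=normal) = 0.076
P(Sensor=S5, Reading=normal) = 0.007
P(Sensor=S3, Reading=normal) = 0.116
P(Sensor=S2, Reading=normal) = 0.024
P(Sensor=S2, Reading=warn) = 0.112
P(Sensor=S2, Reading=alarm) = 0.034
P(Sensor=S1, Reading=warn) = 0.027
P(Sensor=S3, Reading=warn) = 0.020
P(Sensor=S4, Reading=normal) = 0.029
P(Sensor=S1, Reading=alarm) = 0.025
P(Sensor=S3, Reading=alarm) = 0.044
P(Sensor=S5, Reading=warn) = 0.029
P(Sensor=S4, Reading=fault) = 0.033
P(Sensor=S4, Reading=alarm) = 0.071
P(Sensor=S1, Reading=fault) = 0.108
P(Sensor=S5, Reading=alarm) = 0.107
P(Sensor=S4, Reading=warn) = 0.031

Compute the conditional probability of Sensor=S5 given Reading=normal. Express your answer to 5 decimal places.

0.02778

P(Reading=normal) = 0.076 + 0.024 + 0.116 + 0.029 + 0.007 = 0.252.
P(Sensor=S5 | Reading=normal) = 0.007/0.252 = 0.02778.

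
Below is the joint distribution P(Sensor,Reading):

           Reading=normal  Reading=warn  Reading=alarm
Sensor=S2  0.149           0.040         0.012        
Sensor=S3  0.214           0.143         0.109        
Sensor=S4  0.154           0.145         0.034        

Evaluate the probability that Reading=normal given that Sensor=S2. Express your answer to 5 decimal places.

P(Sensor=S2) = 0.149 + 0.040 + 0.012 = 0.201.
P(Reading=normal | Sensor=S2) = 0.149/0.201 = 0.74129.

0.74129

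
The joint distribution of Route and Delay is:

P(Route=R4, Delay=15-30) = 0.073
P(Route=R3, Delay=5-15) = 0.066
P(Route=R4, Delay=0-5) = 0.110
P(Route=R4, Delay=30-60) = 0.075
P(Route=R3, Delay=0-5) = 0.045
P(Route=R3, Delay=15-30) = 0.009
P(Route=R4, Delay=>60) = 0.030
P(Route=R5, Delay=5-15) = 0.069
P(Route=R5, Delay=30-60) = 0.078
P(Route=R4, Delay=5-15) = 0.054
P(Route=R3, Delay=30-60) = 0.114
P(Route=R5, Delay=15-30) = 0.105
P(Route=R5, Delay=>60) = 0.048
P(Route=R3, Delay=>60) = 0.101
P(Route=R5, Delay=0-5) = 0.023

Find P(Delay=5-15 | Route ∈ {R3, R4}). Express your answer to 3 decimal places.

P(Route=R3) = 0.045 + 0.066 + 0.009 + 0.114 + 0.101 = 0.335.
P(Route=R4) = 0.110 + 0.054 + 0.073 + 0.075 + 0.030 = 0.342.
P(Route ∈ {R3, R4}) = 0.335 + 0.342 = 0.677; P(Delay=5-15, Route ∈ {R3, R4}) = 0.066 + 0.054 = 0.120.
P(Delay=5-15 | Route ∈ {R3, R4}) = 0.120/0.677 = 0.177.

0.177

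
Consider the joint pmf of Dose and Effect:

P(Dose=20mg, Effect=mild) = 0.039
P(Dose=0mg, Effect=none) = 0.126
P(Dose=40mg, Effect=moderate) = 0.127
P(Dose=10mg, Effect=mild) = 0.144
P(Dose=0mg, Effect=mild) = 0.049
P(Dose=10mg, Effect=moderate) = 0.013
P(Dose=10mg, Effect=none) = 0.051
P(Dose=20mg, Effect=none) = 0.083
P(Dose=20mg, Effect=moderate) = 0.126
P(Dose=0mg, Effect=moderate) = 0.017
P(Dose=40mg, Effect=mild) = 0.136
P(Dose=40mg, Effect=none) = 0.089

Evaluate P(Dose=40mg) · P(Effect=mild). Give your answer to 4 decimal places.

0.1295

P(Dose=40mg) = 0.089 + 0.136 + 0.127 = 0.352.
P(Effect=mild) = 0.049 + 0.144 + 0.039 + 0.136 = 0.368.
Product: 0.352 × 0.368 = 0.1295.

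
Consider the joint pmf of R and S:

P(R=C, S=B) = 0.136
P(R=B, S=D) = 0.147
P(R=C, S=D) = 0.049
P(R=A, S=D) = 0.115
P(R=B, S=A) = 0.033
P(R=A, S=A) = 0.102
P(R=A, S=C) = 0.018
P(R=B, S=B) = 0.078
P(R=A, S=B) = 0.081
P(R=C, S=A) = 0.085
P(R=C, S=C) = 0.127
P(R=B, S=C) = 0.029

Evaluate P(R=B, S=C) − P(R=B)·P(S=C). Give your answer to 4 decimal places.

-0.0209

P(R=B) = 0.033 + 0.078 + 0.029 + 0.147 = 0.287.
P(S=C) = 0.018 + 0.029 + 0.127 = 0.174.
P(R=B, S=C) − P(R=B)P(S=C) = 0.029 − 0.287×0.174 = -0.0209.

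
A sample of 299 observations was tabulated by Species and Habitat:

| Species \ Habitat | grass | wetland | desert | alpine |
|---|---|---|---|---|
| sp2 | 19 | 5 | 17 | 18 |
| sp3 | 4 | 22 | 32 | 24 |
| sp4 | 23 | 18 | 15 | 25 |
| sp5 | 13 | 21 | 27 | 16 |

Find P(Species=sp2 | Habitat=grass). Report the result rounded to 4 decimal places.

Total with Habitat=grass: 19 + 4 + 23 + 13 = 59.
P(Species=sp2 | Habitat=grass) = 19/59 = 0.3220.

0.3220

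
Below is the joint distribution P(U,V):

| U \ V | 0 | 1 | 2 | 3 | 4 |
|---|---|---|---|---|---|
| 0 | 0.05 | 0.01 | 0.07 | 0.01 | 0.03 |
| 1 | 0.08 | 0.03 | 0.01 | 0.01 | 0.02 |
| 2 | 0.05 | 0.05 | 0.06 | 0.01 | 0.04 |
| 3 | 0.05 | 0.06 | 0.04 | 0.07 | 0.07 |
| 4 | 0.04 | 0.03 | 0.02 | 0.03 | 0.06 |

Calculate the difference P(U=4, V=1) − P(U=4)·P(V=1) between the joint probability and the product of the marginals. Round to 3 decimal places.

P(U=4) = 0.04 + 0.03 + 0.02 + 0.03 + 0.06 = 0.18.
P(V=1) = 0.01 + 0.03 + 0.05 + 0.06 + 0.03 = 0.18.
P(U=4, V=1) − P(U=4)P(V=1) = 0.03 − 0.18×0.18 = -0.002.

-0.002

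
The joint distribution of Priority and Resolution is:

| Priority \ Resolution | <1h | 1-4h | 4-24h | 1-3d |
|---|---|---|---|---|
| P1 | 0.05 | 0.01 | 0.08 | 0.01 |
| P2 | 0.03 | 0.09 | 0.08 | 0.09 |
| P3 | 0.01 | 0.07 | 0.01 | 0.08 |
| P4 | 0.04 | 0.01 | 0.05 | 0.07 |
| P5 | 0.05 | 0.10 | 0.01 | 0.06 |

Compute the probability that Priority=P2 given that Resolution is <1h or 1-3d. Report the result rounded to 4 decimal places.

P(Resolution=<1h) = 0.05 + 0.03 + 0.01 + 0.04 + 0.05 = 0.18.
P(Resolution=1-3d) = 0.01 + 0.09 + 0.08 + 0.07 + 0.06 = 0.31.
P(Resolution ∈ {<1h, 1-3d}) = 0.18 + 0.31 = 0.49; P(Priority=P2, Resolution ∈ {<1h, 1-3d}) = 0.03 + 0.09 = 0.12.
P(Priority=P2 | Resolution ∈ {<1h, 1-3d}) = 0.12/0.49 = 0.2449.

0.2449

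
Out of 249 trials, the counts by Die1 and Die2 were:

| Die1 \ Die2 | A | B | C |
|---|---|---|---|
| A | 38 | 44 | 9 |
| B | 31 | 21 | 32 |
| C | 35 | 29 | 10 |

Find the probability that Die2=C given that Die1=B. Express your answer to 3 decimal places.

Total with Die1=B: 31 + 21 + 32 = 84.
P(Die2=C | Die1=B) = 32/84 = 0.381.

0.381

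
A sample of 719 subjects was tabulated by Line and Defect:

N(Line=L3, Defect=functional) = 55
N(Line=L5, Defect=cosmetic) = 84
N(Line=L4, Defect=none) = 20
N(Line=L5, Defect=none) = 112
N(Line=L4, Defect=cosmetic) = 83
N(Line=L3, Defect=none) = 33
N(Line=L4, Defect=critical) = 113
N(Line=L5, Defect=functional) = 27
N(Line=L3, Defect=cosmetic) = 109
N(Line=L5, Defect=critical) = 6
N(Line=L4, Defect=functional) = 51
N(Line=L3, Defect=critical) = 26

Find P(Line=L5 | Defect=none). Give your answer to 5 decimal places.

Total with Defect=none: 33 + 20 + 112 = 165.
P(Line=L5 | Defect=none) = 112/165 = 0.67879.

0.67879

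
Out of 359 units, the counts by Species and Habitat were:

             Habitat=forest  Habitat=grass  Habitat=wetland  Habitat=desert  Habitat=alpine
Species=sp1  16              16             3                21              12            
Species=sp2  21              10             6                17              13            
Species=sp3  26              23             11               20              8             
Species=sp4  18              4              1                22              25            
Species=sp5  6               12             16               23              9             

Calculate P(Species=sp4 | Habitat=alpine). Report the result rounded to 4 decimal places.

0.3731

Total with Habitat=alpine: 12 + 13 + 8 + 25 + 9 = 67.
P(Species=sp4 | Habitat=alpine) = 25/67 = 0.3731.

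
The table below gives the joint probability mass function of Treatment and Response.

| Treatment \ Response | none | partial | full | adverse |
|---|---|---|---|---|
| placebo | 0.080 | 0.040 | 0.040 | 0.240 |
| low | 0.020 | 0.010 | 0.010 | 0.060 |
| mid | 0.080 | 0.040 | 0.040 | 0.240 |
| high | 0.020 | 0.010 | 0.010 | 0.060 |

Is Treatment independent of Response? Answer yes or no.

yes

Every cell satisfies P(Treatment,Response) = P(Treatment)·P(Response). For instance P(Treatment=mid) = 0.400, P(Response=adverse) = 0.600, and 0.400×0.600 = 0.240 matches the joint entry. So Treatment and Response are independent.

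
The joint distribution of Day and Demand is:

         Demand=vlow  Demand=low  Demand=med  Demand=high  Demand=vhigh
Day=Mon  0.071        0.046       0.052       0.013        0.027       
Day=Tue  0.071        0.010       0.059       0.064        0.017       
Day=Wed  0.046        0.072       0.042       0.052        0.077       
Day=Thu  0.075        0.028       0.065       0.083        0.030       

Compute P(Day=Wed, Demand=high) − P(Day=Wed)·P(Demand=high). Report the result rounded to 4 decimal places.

-0.0093

P(Day=Wed) = 0.046 + 0.072 + 0.042 + 0.052 + 0.077 = 0.289.
P(Demand=high) = 0.013 + 0.064 + 0.052 + 0.083 = 0.212.
P(Day=Wed, Demand=high) − P(Day=Wed)P(Demand=high) = 0.052 − 0.289×0.212 = -0.0093.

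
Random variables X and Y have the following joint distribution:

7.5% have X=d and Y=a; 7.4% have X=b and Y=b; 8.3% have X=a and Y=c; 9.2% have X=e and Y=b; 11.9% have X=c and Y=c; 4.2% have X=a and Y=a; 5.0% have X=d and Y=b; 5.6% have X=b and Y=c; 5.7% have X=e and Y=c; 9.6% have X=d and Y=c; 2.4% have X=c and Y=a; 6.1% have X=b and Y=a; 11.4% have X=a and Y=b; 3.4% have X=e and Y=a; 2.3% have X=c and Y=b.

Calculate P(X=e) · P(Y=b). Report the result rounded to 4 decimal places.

0.0646

P(X=e) = 0.034 + 0.092 + 0.057 = 0.183.
P(Y=b) = 0.114 + 0.074 + 0.023 + 0.050 + 0.092 = 0.353.
Product: 0.183 × 0.353 = 0.0646.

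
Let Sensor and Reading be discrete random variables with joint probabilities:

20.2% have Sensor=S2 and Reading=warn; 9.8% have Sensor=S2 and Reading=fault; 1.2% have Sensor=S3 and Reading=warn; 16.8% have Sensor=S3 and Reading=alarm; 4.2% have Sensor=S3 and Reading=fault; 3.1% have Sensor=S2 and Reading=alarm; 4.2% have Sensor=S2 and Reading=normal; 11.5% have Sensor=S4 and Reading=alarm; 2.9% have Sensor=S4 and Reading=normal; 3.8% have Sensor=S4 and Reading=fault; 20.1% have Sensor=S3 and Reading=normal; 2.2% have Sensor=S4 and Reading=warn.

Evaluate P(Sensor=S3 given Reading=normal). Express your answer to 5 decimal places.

0.73897

P(Reading=normal) = 0.042 + 0.201 + 0.029 = 0.272.
P(Sensor=S3 | Reading=normal) = 0.201/0.272 = 0.73897.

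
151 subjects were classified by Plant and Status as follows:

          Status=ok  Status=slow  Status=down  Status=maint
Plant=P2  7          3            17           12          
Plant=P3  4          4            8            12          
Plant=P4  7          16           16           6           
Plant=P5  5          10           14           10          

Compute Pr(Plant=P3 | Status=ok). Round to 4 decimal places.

Total with Status=ok: 7 + 4 + 7 + 5 = 23.
P(Plant=P3 | Status=ok) = 4/23 = 0.1739.

0.1739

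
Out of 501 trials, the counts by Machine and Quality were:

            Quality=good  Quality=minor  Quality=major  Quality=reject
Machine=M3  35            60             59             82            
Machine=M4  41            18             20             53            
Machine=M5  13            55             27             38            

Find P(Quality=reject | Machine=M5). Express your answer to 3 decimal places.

0.286

Total with Machine=M5: 13 + 55 + 27 + 38 = 133.
P(Quality=reject | Machine=M5) = 38/133 = 0.286.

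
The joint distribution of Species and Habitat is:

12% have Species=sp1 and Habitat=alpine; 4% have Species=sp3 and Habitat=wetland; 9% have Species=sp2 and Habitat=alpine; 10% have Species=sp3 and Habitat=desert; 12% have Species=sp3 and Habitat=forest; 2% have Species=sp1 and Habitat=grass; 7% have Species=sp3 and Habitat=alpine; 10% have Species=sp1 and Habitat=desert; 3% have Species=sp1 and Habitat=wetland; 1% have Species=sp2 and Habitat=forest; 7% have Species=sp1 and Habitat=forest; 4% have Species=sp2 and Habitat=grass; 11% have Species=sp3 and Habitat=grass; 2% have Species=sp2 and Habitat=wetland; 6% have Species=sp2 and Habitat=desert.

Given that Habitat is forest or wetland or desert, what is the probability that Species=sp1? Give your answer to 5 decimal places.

P(Habitat=forest) = 0.07 + 0.01 + 0.12 = 0.20.
P(Habitat=wetland) = 0.03 + 0.02 + 0.04 = 0.09.
P(Habitat=desert) = 0.10 + 0.06 + 0.10 = 0.26.
P(Habitat ∈ {forest, wetland, desert}) = 0.20 + 0.09 + 0.26 = 0.55; P(Species=sp1, Habitat ∈ {forest, wetland, desert}) = 0.07 + 0.03 + 0.10 = 0.20.
P(Species=sp1 | Habitat ∈ {forest, wetland, desert}) = 0.20/0.55 = 0.36364.

0.36364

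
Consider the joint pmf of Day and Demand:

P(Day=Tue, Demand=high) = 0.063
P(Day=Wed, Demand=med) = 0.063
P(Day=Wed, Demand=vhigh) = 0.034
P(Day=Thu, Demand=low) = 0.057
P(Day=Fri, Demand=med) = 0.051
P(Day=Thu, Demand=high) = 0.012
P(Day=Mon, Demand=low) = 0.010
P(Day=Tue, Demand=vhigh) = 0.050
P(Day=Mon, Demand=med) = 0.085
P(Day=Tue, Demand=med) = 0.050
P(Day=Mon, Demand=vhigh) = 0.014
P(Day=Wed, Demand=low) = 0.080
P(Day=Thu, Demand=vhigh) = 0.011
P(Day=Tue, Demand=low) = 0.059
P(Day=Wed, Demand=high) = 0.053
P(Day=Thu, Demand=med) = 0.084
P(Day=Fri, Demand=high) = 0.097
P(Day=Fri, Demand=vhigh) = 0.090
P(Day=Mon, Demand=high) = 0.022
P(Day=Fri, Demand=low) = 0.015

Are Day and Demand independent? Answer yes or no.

no

P(Day=Mon) = 0.131 and P(Demand=med) = 0.333, so their product is 0.04362, but P(Day=Mon, Demand=med) = 0.085. Since these differ, Day and Demand are not independent.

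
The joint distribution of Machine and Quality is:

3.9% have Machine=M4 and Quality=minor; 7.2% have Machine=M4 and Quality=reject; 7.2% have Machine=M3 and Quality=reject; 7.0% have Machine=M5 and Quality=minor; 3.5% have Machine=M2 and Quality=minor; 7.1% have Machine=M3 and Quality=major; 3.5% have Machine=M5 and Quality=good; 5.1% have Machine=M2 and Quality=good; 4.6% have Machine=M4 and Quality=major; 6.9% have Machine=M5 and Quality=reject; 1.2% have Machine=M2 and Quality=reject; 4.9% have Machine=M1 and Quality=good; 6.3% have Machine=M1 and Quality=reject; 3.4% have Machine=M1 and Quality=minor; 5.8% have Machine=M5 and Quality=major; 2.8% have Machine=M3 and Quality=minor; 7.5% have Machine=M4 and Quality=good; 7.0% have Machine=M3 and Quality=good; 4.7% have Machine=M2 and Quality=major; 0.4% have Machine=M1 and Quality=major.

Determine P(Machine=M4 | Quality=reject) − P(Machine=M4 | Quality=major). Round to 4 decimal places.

P(Quality=reject) = 0.063 + 0.012 + 0.072 + 0.072 + 0.069 = 0.288; P(Machine=M4 | Quality=reject) = 0.072/0.288 = 0.25000.
P(Quality=major) = 0.004 + 0.047 + 0.071 + 0.046 + 0.058 = 0.226; P(Machine=M4 | Quality=major) = 0.046/0.226 = 0.20354.
Difference = 0.0465.

0.0465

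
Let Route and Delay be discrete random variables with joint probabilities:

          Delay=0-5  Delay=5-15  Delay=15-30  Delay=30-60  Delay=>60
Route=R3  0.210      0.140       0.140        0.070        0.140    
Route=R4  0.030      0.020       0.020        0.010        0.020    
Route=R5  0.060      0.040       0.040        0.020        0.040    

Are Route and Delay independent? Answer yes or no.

Every cell satisfies P(Route,Delay) = P(Route)·P(Delay). For instance P(Route=R3) = 0.700, P(Delay=15-30) = 0.200, and 0.700×0.200 = 0.140 matches the joint entry. So Route and Delay are independent.

yes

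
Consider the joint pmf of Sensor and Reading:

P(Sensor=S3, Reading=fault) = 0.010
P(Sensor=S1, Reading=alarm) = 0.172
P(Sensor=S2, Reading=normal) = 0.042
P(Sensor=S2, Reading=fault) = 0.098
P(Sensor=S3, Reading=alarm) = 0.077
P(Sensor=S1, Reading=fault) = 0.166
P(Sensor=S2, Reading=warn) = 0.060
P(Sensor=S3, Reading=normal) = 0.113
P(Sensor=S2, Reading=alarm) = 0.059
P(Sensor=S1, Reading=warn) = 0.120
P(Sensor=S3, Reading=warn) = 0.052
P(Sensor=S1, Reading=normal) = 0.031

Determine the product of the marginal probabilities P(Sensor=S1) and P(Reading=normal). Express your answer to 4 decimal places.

P(Sensor=S1) = 0.031 + 0.120 + 0.172 + 0.166 = 0.489.
P(Reading=normal) = 0.031 + 0.042 + 0.113 = 0.186.
Product: 0.489 × 0.186 = 0.0910.

0.0910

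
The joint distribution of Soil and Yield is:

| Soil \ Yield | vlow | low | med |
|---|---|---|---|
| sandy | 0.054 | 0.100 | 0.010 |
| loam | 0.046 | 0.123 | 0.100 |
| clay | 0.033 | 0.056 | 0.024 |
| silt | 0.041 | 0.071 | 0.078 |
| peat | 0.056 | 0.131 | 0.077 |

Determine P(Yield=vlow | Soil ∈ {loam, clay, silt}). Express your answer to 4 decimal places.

0.2098

P(Soil=loam) = 0.046 + 0.123 + 0.100 = 0.269.
P(Soil=clay) = 0.033 + 0.056 + 0.024 = 0.113.
P(Soil=silt) = 0.041 + 0.071 + 0.078 = 0.190.
P(Soil ∈ {loam, clay, silt}) = 0.269 + 0.113 + 0.190 = 0.572; P(Yield=vlow, Soil ∈ {loam, clay, silt}) = 0.046 + 0.033 + 0.041 = 0.120.
P(Yield=vlow | Soil ∈ {loam, clay, silt}) = 0.120/0.572 = 0.2098.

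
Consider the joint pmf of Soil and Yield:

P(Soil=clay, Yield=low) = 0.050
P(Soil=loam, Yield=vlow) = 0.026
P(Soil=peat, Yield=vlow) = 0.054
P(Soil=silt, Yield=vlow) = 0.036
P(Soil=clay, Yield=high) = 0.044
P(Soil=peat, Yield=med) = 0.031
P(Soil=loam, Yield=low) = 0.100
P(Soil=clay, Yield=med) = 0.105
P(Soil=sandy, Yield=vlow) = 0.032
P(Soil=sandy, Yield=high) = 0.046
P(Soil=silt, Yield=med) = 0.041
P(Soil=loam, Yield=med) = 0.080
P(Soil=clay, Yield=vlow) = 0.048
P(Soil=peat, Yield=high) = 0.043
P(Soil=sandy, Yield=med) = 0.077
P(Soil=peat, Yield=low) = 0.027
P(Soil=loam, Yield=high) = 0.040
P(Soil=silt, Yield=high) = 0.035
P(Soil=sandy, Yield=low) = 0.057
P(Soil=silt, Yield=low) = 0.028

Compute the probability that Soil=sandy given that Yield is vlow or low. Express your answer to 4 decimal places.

P(Yield=vlow) = 0.032 + 0.026 + 0.048 + 0.036 + 0.054 = 0.196.
P(Yield=low) = 0.057 + 0.100 + 0.050 + 0.028 + 0.027 = 0.262.
P(Yield ∈ {vlow, low}) = 0.196 + 0.262 = 0.458; P(Soil=sandy, Yield ∈ {vlow, low}) = 0.032 + 0.057 = 0.089.
P(Soil=sandy | Yield ∈ {vlow, low}) = 0.089/0.458 = 0.1943.

0.1943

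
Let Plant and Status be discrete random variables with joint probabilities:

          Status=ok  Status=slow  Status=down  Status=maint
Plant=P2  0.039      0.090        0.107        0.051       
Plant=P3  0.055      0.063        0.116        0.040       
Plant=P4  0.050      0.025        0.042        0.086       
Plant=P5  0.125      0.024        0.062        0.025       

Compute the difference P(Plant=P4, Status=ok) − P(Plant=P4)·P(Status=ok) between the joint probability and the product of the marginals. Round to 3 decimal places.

-0.005

P(Plant=P4) = 0.050 + 0.025 + 0.042 + 0.086 = 0.203.
P(Status=ok) = 0.039 + 0.055 + 0.050 + 0.125 = 0.269.
P(Plant=P4, Status=ok) − P(Plant=P4)P(Status=ok) = 0.050 − 0.203×0.269 = -0.005.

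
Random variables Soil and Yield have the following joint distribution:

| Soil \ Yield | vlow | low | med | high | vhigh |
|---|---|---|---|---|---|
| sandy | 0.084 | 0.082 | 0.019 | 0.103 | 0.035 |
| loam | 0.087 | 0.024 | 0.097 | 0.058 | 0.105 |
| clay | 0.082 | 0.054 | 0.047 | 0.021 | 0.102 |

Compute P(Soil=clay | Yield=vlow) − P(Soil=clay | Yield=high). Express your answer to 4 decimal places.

0.2087

P(Yield=vlow) = 0.084 + 0.087 + 0.082 = 0.253; P(Soil=clay | Yield=vlow) = 0.082/0.253 = 0.32411.
P(Yield=high) = 0.103 + 0.058 + 0.021 = 0.182; P(Soil=clay | Yield=high) = 0.021/0.182 = 0.11538.
Difference = 0.2087.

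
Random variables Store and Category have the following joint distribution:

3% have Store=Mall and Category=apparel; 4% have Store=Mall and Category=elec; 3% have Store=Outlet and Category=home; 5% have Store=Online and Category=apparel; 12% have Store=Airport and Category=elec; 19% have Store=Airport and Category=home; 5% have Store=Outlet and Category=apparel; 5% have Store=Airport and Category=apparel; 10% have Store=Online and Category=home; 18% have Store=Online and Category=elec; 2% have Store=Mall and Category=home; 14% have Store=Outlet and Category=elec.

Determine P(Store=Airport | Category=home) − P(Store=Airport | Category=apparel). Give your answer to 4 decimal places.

P(Category=home) = 0.02 + 0.19 + 0.03 + 0.10 = 0.34; P(Store=Airport | Category=home) = 0.19/0.34 = 0.55882.
P(Category=apparel) = 0.03 + 0.05 + 0.05 + 0.05 = 0.18; P(Store=Airport | Category=apparel) = 0.05/0.18 = 0.27778.
Difference = 0.2810.

0.2810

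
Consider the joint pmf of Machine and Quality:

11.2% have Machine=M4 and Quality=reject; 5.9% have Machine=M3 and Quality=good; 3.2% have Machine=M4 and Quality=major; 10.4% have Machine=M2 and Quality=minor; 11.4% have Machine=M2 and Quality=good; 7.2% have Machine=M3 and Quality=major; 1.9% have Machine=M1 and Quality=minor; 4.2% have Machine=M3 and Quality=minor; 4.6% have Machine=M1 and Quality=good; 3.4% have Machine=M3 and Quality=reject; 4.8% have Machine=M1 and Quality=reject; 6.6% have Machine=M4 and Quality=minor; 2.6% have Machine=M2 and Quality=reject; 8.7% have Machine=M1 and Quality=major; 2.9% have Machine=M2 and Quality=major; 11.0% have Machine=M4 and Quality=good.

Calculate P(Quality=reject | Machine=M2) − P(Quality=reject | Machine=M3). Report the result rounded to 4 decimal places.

P(Machine=M2) = 0.114 + 0.104 + 0.029 + 0.026 = 0.273; P(Quality=reject | Machine=M2) = 0.026/0.273 = 0.09524.
P(Machine=M3) = 0.059 + 0.042 + 0.072 + 0.034 = 0.207; P(Quality=reject | Machine=M3) = 0.034/0.207 = 0.16425.
Difference = -0.0690.

-0.0690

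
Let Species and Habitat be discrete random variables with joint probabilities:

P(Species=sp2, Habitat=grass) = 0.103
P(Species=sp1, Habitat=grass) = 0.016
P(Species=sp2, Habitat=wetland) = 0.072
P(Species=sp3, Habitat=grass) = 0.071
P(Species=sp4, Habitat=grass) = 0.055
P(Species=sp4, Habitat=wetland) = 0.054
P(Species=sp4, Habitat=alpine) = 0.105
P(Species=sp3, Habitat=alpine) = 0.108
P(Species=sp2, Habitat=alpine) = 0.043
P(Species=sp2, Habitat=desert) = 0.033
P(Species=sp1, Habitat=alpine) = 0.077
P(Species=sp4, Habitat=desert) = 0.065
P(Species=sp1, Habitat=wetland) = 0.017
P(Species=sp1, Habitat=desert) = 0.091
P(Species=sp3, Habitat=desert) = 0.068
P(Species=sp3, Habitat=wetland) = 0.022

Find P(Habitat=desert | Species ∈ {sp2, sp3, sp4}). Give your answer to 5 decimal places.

0.20776

P(Species=sp2) = 0.103 + 0.072 + 0.033 + 0.043 = 0.251.
P(Species=sp3) = 0.071 + 0.022 + 0.068 + 0.108 = 0.269.
P(Species=sp4) = 0.055 + 0.054 + 0.065 + 0.105 = 0.279.
P(Species ∈ {sp2, sp3, sp4}) = 0.251 + 0.269 + 0.279 = 0.799; P(Habitat=desert, Species ∈ {sp2, sp3, sp4}) = 0.033 + 0.068 + 0.065 = 0.166.
P(Habitat=desert | Species ∈ {sp2, sp3, sp4}) = 0.166/0.799 = 0.20776.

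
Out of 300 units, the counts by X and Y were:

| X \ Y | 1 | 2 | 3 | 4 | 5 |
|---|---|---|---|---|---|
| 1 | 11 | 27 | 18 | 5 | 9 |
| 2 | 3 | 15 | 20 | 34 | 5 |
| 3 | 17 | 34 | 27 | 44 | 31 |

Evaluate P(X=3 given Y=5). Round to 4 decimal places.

Total with Y=5: 9 + 5 + 31 = 45.
P(X=3 | Y=5) = 31/45 = 0.6889.

0.6889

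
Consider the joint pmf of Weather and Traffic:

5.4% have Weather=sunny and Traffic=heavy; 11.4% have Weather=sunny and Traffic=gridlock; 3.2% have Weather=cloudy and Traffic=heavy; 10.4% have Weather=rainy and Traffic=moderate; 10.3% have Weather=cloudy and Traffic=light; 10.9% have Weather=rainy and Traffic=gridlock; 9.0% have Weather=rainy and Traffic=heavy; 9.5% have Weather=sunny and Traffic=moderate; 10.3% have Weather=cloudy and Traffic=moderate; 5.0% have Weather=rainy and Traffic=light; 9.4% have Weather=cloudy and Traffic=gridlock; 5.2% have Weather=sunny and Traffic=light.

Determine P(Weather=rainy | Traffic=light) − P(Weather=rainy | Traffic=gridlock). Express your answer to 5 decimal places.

-0.09995

P(Traffic=light) = 0.052 + 0.103 + 0.050 = 0.205; P(Weather=rainy | Traffic=light) = 0.050/0.205 = 0.243902.
P(Traffic=gridlock) = 0.114 + 0.094 + 0.109 = 0.317; P(Weather=rainy | Traffic=gridlock) = 0.109/0.317 = 0.343849.
Difference = -0.09995.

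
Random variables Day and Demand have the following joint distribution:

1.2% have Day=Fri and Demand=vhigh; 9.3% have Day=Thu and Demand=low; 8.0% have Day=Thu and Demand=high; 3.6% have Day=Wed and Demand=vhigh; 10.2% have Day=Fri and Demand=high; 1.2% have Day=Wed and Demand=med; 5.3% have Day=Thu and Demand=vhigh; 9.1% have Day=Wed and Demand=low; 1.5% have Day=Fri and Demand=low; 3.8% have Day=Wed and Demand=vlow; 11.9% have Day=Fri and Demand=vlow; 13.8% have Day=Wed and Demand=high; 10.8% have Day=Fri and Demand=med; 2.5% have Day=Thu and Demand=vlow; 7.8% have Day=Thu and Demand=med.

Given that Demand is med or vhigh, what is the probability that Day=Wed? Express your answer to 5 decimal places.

0.16054

P(Demand=med) = 0.012 + 0.078 + 0.108 = 0.198.
P(Demand=vhigh) = 0.036 + 0.053 + 0.012 = 0.101.
P(Demand ∈ {med, vhigh}) = 0.198 + 0.101 = 0.299; P(Day=Wed, Demand ∈ {med, vhigh}) = 0.012 + 0.036 = 0.048.
P(Day=Wed | Demand ∈ {med, vhigh}) = 0.048/0.299 = 0.16054.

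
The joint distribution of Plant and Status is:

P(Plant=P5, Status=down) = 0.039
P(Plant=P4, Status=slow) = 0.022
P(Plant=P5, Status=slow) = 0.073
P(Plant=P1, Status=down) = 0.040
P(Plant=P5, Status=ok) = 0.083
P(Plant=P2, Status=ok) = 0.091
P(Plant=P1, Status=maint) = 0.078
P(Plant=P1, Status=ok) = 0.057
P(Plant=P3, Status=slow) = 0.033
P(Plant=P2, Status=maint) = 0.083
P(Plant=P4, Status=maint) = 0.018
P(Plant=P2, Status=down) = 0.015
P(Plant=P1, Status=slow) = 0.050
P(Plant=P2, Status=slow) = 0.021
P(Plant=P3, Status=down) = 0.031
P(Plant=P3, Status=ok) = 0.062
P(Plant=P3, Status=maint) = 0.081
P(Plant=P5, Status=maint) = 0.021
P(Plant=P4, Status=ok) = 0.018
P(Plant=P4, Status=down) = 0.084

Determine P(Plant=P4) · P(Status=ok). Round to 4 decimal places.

0.0442

P(Plant=P4) = 0.018 + 0.022 + 0.084 + 0.018 = 0.142.
P(Status=ok) = 0.057 + 0.091 + 0.062 + 0.018 + 0.083 = 0.311.
Product: 0.142 × 0.311 = 0.0442.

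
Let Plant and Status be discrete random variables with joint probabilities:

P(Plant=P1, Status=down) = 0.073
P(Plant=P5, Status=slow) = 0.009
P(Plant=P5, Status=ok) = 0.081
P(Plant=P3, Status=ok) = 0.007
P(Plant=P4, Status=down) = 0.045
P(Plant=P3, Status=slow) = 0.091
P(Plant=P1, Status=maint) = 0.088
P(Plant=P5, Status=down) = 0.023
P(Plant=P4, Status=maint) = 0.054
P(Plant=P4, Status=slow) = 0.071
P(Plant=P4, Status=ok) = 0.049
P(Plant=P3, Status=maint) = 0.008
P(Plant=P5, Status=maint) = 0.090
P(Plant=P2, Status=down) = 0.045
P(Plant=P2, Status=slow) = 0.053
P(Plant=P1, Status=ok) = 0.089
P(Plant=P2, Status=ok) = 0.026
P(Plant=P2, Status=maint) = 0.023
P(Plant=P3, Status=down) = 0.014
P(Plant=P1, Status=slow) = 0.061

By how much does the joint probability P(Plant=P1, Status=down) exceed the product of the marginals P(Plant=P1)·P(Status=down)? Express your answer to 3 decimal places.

P(Plant=P1) = 0.089 + 0.061 + 0.073 + 0.088 = 0.311.
P(Status=down) = 0.073 + 0.045 + 0.014 + 0.045 + 0.023 = 0.200.
P(Plant=P1, Status=down) − P(Plant=P1)P(Status=down) = 0.073 − 0.311×0.200 = 0.011.

0.011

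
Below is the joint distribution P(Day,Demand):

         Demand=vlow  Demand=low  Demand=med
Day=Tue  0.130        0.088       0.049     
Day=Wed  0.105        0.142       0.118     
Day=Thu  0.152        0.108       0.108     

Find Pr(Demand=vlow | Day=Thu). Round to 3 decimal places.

0.413

P(Day=Thu) = 0.152 + 0.108 + 0.108 = 0.368.
P(Demand=vlow | Day=Thu) = 0.152/0.368 = 0.413.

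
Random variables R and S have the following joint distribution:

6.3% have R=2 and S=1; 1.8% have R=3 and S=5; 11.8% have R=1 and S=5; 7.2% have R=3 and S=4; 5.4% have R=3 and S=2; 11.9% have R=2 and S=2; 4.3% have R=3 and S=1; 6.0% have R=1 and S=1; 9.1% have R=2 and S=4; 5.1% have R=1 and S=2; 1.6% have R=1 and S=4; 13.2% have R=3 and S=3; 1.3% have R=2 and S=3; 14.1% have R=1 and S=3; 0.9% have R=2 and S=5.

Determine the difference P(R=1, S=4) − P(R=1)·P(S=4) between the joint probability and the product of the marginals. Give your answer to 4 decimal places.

-0.0531

P(R=1) = 0.060 + 0.051 + 0.141 + 0.016 + 0.118 = 0.386.
P(S=4) = 0.016 + 0.091 + 0.072 = 0.179.
P(R=1, S=4) − P(R=1)P(S=4) = 0.016 − 0.386×0.179 = -0.0531.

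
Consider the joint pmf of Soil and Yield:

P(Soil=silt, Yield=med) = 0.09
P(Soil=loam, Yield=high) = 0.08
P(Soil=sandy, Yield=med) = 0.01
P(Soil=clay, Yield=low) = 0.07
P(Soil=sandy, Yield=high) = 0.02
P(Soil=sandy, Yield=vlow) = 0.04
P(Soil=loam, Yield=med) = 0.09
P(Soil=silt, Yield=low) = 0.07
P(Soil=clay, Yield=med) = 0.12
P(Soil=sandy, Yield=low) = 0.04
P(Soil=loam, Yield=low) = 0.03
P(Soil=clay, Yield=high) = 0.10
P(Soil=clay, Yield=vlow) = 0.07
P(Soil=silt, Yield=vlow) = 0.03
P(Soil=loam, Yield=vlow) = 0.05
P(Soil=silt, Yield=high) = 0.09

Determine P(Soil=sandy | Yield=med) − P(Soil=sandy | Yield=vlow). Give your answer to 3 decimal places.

-0.178

P(Yield=med) = 0.01 + 0.09 + 0.12 + 0.09 = 0.31; P(Soil=sandy | Yield=med) = 0.01/0.31 = 0.0323.
P(Yield=vlow) = 0.04 + 0.05 + 0.07 + 0.03 = 0.19; P(Soil=sandy | Yield=vlow) = 0.04/0.19 = 0.2105.
Difference = -0.178.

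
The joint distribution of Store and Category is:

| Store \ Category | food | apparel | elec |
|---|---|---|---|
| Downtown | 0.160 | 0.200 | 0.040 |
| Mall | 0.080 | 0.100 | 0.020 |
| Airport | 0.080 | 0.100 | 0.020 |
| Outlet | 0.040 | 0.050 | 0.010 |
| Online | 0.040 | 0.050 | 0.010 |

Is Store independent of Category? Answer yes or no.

Every cell satisfies P(Store,Category) = P(Store)·P(Category). For instance P(Store=Mall) = 0.200, P(Category=elec) = 0.100, and 0.200×0.100 = 0.020 matches the joint entry. So Store and Category are independent.

yes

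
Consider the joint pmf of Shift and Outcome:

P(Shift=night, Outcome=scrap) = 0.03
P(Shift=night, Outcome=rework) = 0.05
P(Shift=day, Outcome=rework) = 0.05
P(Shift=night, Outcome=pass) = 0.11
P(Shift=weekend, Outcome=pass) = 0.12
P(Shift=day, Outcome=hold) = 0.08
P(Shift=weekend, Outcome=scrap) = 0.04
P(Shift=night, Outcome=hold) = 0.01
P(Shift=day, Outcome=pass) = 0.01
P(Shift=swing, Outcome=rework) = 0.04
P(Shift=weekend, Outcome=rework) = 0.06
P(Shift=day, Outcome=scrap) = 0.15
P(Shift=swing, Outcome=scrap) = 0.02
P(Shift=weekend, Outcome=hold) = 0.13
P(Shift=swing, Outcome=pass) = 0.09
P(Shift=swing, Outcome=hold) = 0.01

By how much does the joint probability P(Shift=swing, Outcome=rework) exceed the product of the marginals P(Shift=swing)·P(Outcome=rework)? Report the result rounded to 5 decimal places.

0.00800

P(Shift=swing) = 0.09 + 0.04 + 0.02 + 0.01 = 0.16.
P(Outcome=rework) = 0.05 + 0.04 + 0.05 + 0.06 = 0.20.
P(Shift=swing, Outcome=rework) − P(Shift=swing)P(Outcome=rework) = 0.04 − 0.16×0.20 = 0.00800.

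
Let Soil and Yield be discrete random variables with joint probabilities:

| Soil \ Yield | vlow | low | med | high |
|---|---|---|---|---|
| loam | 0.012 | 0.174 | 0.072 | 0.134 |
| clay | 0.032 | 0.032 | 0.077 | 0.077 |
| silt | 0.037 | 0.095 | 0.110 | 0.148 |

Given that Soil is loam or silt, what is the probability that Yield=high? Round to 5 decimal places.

P(Soil=loam) = 0.012 + 0.174 + 0.072 + 0.134 = 0.392.
P(Soil=silt) = 0.037 + 0.095 + 0.110 + 0.148 = 0.390.
P(Soil ∈ {loam, silt}) = 0.392 + 0.390 = 0.782; P(Yield=high, Soil ∈ {loam, silt}) = 0.134 + 0.148 = 0.282.
P(Yield=high | Soil ∈ {loam, silt}) = 0.282/0.782 = 0.36061.

0.36061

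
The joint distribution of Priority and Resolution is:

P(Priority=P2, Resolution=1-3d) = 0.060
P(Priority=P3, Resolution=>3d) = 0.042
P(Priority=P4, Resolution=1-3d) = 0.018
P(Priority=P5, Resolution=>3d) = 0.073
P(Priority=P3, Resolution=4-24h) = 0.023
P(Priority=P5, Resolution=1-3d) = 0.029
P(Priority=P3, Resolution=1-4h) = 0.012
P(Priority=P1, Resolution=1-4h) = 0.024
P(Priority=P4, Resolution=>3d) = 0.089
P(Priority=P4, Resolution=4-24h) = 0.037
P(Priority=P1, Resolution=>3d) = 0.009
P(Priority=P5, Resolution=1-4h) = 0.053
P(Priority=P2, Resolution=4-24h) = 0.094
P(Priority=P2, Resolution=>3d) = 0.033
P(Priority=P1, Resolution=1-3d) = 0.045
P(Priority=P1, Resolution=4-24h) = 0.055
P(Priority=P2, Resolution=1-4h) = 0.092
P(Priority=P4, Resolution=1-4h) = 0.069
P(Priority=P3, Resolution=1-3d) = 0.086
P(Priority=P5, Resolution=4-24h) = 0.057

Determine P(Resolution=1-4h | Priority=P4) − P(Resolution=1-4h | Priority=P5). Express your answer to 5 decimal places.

P(Priority=P4) = 0.069 + 0.037 + 0.018 + 0.089 = 0.213; P(Resolution=1-4h | Priority=P4) = 0.069/0.213 = 0.323944.
P(Priority=P5) = 0.053 + 0.057 + 0.029 + 0.073 = 0.212; P(Resolution=1-4h | Priority=P5) = 0.053/0.212 = 0.250000.
Difference = 0.07394.

0.07394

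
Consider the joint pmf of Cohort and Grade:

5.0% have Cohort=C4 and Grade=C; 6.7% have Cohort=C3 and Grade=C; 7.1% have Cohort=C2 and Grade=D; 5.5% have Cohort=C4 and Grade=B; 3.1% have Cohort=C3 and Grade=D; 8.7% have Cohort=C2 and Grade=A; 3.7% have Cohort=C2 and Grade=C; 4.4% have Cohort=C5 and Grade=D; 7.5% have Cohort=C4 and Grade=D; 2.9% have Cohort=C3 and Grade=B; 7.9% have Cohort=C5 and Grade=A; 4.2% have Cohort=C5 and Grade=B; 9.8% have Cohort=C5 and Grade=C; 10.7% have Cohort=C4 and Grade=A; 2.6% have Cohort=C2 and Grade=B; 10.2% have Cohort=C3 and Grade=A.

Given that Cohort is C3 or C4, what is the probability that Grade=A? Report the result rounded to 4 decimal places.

P(Cohort=C3) = 0.102 + 0.029 + 0.067 + 0.031 = 0.229.
P(Cohort=C4) = 0.107 + 0.055 + 0.050 + 0.075 = 0.287.
P(Cohort ∈ {C3, C4}) = 0.229 + 0.287 = 0.516; P(Grade=A, Cohort ∈ {C3, C4}) = 0.102 + 0.107 = 0.209.
P(Grade=A | Cohort ∈ {C3, C4}) = 0.209/0.516 = 0.4050.

0.4050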